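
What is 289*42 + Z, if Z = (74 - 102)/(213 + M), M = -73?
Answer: 60689/5 ≈ 12138.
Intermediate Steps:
Z = -1/5 (Z = (74 - 102)/(213 - 73) = -28/140 = -28*1/140 = -1/5 ≈ -0.20000)
289*42 + Z = 289*42 - 1/5 = 12138 - 1/5 = 60689/5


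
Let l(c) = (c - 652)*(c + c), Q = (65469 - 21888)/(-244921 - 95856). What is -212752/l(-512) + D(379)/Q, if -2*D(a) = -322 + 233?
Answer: -376759929167/1082203392 ≈ -348.14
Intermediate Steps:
Q = -43581/340777 (Q = 43581/(-340777) = 43581*(-1/340777) = -43581/340777 ≈ -0.12789)
l(c) = 2*c*(-652 + c) (l(c) = (-652 + c)*(2*c) = 2*c*(-652 + c))
D(a) = 89/2 (D(a) = -(-322 + 233)/2 = -1/2*(-89) = 89/2)
-212752/l(-512) + D(379)/Q = -212752*(-1/(1024*(-652 - 512))) + 89/(2*(-43581/340777)) = -212752/(2*(-512)*(-1164)) + (89/2)*(-340777/43581) = -212752/1191936 - 30329153/87162 = -212752*1/1191936 - 30329153/87162 = -13297/74496 - 30329153/87162 = -376759929167/1082203392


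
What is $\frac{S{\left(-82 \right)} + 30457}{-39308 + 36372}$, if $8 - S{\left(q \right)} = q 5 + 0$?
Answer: $- \frac{30875}{2936} \approx -10.516$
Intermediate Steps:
$S{\left(q \right)} = 8 - 5 q$ ($S{\left(q \right)} = 8 - \left(q 5 + 0\right) = 8 - \left(5 q + 0\right) = 8 - 5 q$)
$\frac{S{\left(-82 \right)} + 30457}{-39308 + 36372} = \frac{\left(8 - -410\right) + 30457}{-39308 + 36372} = \frac{\left(8 + 410\right) + 30457}{-2936} = \left(418 + 30457\right) \left(- \frac{1}{2936}\right) = 30875 \left(- \frac{1}{2936}\right) = - \frac{30875}{2936}$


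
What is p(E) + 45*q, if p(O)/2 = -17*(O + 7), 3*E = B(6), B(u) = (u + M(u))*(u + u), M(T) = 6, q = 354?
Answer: 14060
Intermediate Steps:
B(u) = 2*u*(6 + u) (B(u) = (u + 6)*(u + u) = (6 + u)*(2*u) = 2*u*(6 + u))
E = 48 (E = (2*6*(6 + 6))/3 = (2*6*12)/3 = (⅓)*144 = 48)
p(O) = -238 - 34*O (p(O) = 2*(-17*(O + 7)) = 2*(-17*(7 + O)) = 2*(-119 - 17*O) = -238 - 34*O)
p(E) + 45*q = (-238 - 34*48) + 45*354 = (-238 - 1632) + 15930 = -1870 + 15930 = 14060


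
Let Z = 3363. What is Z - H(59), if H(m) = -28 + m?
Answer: 3332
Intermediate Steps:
Z - H(59) = 3363 - (-28 + 59) = 3363 - 1*31 = 3363 - 31 = 3332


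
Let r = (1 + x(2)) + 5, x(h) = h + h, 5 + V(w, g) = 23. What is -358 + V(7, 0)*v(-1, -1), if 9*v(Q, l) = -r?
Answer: -378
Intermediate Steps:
V(w, g) = 18 (V(w, g) = -5 + 23 = 18)
x(h) = 2*h
r = 10 (r = (1 + 2*2) + 5 = (1 + 4) + 5 = 5 + 5 = 10)
v(Q, l) = -10/9 (v(Q, l) = (-1*10)/9 = (⅑)*(-10) = -10/9)
-358 + V(7, 0)*v(-1, -1) = -358 + 18*(-10/9) = -358 - 20 = -378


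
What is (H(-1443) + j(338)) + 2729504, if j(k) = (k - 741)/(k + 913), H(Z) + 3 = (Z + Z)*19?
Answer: 3346008014/1251 ≈ 2.6747e+6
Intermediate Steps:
H(Z) = -3 + 38*Z (H(Z) = -3 + (Z + Z)*19 = -3 + (2*Z)*19 = -3 + 38*Z)
j(k) = (-741 + k)/(913 + k)
(H(-1443) + j(338)) + 2729504 = ((-3 + 38*(-1443)) + (-741 + 338)/(913 + 338)) + 2729504 = ((-3 - 54834) - 403/1251) + 2729504 = (-54837 + (1/1251)*(-403)) + 2729504 = (-54837 - 403/1251) + 2729504 = -68601490/1251 + 2729504 = 3346008014/1251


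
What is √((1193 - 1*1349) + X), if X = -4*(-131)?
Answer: 4*√23 ≈ 19.183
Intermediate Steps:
X = 524
√((1193 - 1*1349) + X) = √((1193 - 1*1349) + 524) = √((1193 - 1349) + 524) = √(-156 + 524) = √368 = 4*√23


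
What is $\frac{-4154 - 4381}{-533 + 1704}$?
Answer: $- \frac{8535}{1171} \approx -7.2886$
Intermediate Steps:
$\frac{-4154 - 4381}{-533 + 1704} = - \frac{8535}{1171}$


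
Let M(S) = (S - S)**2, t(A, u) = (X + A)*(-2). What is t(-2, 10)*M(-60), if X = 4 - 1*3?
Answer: 0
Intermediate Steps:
X = 1 (X = 4 - 3 = 1)
t(A, u) = -2 - 2*A (t(A, u) = (1 + A)*(-2) = -2 - 2*A)
M(S) = 0 (M(S) = 0**2 = 0)
t(-2, 10)*M(-60) = (-2 - 2*(-2))*0 = (-2 + 4)*0 = 2*0 = 0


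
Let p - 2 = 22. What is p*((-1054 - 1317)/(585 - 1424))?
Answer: 56904/839 ≈ 67.824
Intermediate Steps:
p = 24 (p = 2 + 22 = 24)
p*((-1054 - 1317)/(585 - 1424)) = 24*((-1054 - 1317)/(585 - 1424)) = 24*(-2371/(-839)) = 24*(-2371*(-1/839)) = 24*(2371/839) = 56904/839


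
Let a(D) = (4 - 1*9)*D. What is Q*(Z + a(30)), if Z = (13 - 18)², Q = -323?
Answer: 40375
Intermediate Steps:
Z = 25 (Z = (-5)² = 25)
a(D) = -5*D (a(D) = (4 - 9)*D = -5*D)
Q*(Z + a(30)) = -323*(25 - 5*30) = -323*(25 - 150) = -323*(-125) = 40375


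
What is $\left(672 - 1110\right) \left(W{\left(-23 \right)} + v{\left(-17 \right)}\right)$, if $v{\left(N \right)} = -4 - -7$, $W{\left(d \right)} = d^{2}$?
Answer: $-233016$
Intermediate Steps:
$v{\left(N \right)} = 3$ ($v{\left(N \right)} = -4 + 7 = 3$)
$\left(672 - 1110\right) \left(W{\left(-23 \right)} + v{\left(-17 \right)}\right) = \left(672 - 1110\right) \left(\left(-23\right)^{2} + 3\right) = - 438 \left(529 + 3\right) = \left(-438\right) 532 = -233016$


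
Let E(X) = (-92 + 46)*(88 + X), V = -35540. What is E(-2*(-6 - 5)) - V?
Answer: 30480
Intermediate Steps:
E(X) = -4048 - 46*X (E(X) = -46*(88 + X) = -4048 - 46*X)
E(-2*(-6 - 5)) - V = (-4048 - (-92)*(-6 - 5)) - 1*(-35540) = (-4048 - (-92)*(-11)) + 35540 = (-4048 - 46*22) + 35540 = (-4048 - 1012) + 35540 = -5060 + 35540 = 30480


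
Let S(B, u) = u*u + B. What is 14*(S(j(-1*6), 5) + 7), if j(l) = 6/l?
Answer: 434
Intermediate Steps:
S(B, u) = B + u² (S(B, u) = u² + B = B + u²)
14*(S(j(-1*6), 5) + 7) = 14*((6/((-1*6)) + 5²) + 7) = 14*((6/(-6) + 25) + 7) = 14*((6*(-⅙) + 25) + 7) = 14*((-1 + 25) + 7) = 14*(24 + 7) = 14*31 = 434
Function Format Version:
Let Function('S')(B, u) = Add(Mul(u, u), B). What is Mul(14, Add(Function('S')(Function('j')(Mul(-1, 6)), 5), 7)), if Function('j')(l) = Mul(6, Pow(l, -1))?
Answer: 434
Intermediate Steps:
Function('S')(B, u) = Add(B, Pow(u, 2)) (Function('S')(B, u) = Add(Pow(u, 2), B) = Add(B, Pow(u, 2)))
Mul(14, Add(Function('S')(Function('j')(Mul(-1, 6)), 5), 7)) = Mul(14, Add(Add(Mul(6, Pow(Mul(-1, 6), -1)), Pow(5, 2)), 7)) = Mul(14, Add(Add(Mul(6, Pow(-6, -1)), 25), 7)) = Mul(14, Add(Add(Mul(6, Rational(-1, 6)), 25), 7)) = Mul(14, Add(Add(-1, 25), 7)) = Mul(14, Add(24, 7)) = Mul(14, 31) = 434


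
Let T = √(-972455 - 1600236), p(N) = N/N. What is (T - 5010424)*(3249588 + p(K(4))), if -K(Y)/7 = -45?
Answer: -16281818715736 + 3249589*I*√2572691 ≈ -1.6282e+13 + 5.2122e+9*I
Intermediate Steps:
K(Y) = 315 (K(Y) = -7*(-45) = 315)
p(N) = 1
T = I*√2572691 (T = √(-2572691) = I*√2572691 ≈ 1604.0*I)
(T - 5010424)*(3249588 + p(K(4))) = (I*√2572691 - 5010424)*(3249588 + 1) = (-5010424 + I*√2572691)*3249589 = -16281818715736 + 3249589*I*√2572691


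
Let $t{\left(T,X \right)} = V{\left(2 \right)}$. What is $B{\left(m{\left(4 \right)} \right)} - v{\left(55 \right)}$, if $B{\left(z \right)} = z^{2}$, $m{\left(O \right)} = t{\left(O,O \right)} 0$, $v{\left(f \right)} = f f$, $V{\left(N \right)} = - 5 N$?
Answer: $-3025$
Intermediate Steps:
$t{\left(T,X \right)} = -10$ ($t{\left(T,X \right)} = \left(-5\right) 2 = -10$)
$v{\left(f \right)} = f^{2}$
$m{\left(O \right)} = 0$ ($m{\left(O \right)} = \left(-10\right) 0 = 0$)
$B{\left(m{\left(4 \right)} \right)} - v{\left(55 \right)} = 0^{2} - 55^{2} = 0 - 3025 = -3025$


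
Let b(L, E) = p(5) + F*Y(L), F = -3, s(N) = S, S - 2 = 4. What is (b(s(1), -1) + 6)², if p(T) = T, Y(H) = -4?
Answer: 529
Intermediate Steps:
S = 6 (S = 2 + 4 = 6)
s(N) = 6
b(L, E) = 17 (b(L, E) = 5 - 3*(-4) = 5 + 12 = 17)
(b(s(1), -1) + 6)² = (17 + 6)² = 23² = 529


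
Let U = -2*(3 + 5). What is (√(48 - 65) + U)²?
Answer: (16 - I*√17)² ≈ 239.0 - 131.94*I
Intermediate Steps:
U = -16 (U = -2*8 = -16)
(√(48 - 65) + U)² = (√(48 - 65) - 16)² = (√(-17) - 16)² = (I*√17 - 16)² = (-16 + I*√17)²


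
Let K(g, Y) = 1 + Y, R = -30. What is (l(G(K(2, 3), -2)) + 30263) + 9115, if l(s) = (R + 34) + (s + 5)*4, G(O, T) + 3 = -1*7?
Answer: 39362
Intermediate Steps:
G(O, T) = -10 (G(O, T) = -3 - 1*7 = -3 - 7 = -10)
l(s) = 24 + 4*s (l(s) = (-30 + 34) + (s + 5)*4 = 4 + (5 + s)*4 = 4 + (20 + 4*s) = 24 + 4*s)
(l(G(K(2, 3), -2)) + 30263) + 9115 = ((24 + 4*(-10)) + 30263) + 9115 = ((24 - 40) + 30263) + 9115 = (-16 + 30263) + 9115 = 30247 + 9115 = 39362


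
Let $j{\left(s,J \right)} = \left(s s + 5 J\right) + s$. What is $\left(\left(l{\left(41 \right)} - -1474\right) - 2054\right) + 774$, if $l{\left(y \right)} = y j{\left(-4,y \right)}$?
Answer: $9091$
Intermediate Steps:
$j{\left(s,J \right)} = s + s^{2} + 5 J$ ($j{\left(s,J \right)} = \left(s^{2} + 5 J\right) + s = s + s^{2} + 5 J$)
$l{\left(y \right)} = y \left(12 + 5 y\right)$ ($l{\left(y \right)} = y \left(-4 + \left(-4\right)^{2} + 5 y\right) = y \left(-4 + 16 + 5 y\right) = y \left(12 + 5 y\right)$)
$\left(\left(l{\left(41 \right)} - -1474\right) - 2054\right) + 774 = \left(\left(41 \left(12 + 5 \cdot 41\right) - -1474\right) - 2054\right) + 774 = \left(\left(41 \left(12 + 205\right) + 1474\right) - 2054\right) + 774 = \left(\left(41 \cdot 217 + 1474\right) - 2054\right) + 774 = \left(\left(8897 + 1474\right) - 2054\right) + 774 = \left(10371 - 2054\right) + 774 = 8317 + 774 = 9091$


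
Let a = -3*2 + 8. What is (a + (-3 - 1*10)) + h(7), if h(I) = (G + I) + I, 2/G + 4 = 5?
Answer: 5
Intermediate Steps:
G = 2 (G = 2/(-4 + 5) = 2/1 = 2*1 = 2)
a = 2 (a = -6 + 8 = 2)
h(I) = 2 + 2*I (h(I) = (2 + I) + I = 2 + 2*I)
(a + (-3 - 1*10)) + h(7) = (2 + (-3 - 1*10)) + (2 + 2*7) = (2 + (-3 - 10)) + (2 + 14) = (2 - 13) + 16 = -11 + 16 = 5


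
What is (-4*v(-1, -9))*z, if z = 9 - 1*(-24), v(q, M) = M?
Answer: 1188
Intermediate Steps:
z = 33 (z = 9 + 24 = 33)
(-4*v(-1, -9))*z = -4*(-9)*33 = 36*33 = 1188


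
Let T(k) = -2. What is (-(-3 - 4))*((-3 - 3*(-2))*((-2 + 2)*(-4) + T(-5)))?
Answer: -42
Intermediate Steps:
(-(-3 - 4))*((-3 - 3*(-2))*((-2 + 2)*(-4) + T(-5))) = (-(-3 - 4))*((-3 - 3*(-2))*((-2 + 2)*(-4) - 2)) = (-1*(-7))*((-3 + 6)*(0*(-4) - 2)) = 7*(3*(0 - 2)) = 7*(3*(-2)) = 7*(-6) = -42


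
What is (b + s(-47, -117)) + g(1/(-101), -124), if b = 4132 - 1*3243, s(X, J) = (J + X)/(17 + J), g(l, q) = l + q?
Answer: 1935741/2525 ≈ 766.63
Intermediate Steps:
s(X, J) = (J + X)/(17 + J)
b = 889 (b = 4132 - 3243 = 889)
(b + s(-47, -117)) + g(1/(-101), -124) = (889 + (-117 - 47)/(17 - 117)) + (1/(-101) - 124) = (889 - 164/(-100)) + (-1/101 - 124) = (889 - 1/100*(-164)) - 12525/101 = (889 + 41/25) - 12525/101 = 22266/25 - 12525/101 = 1935741/2525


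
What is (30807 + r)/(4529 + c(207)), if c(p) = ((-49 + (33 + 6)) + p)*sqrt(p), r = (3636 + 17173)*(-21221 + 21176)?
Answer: -2050726671/6239189 + 267604209*sqrt(23)/6239189 ≈ -122.99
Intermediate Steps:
r = -936405 (r = 20809*(-45) = -936405)
c(p) = sqrt(p)*(-10 + p) (c(p) = ((-49 + 39) + p)*sqrt(p) = (-10 + p)*sqrt(p) = sqrt(p)*(-10 + p))
(30807 + r)/(4529 + c(207)) = (30807 - 936405)/(4529 + sqrt(207)*(-10 + 207)) = -905598/(4529 + (3*sqrt(23))*197) = -905598/(4529 + 591*sqrt(23))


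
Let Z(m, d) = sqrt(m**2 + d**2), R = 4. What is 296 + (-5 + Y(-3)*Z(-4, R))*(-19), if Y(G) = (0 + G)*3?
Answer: 391 + 684*sqrt(2) ≈ 1358.3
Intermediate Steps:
Y(G) = 3*G (Y(G) = G*3 = 3*G)
Z(m, d) = sqrt(d**2 + m**2)
296 + (-5 + Y(-3)*Z(-4, R))*(-19) = 296 + (-5 + (3*(-3))*sqrt(4**2 + (-4)**2))*(-19) = 296 + (-5 - 9*sqrt(16 + 16))*(-19) = 296 + (-5 - 36*sqrt(2))*(-19) = 296 + (95 + 684*sqrt(2)) = 391 + 684*sqrt(2)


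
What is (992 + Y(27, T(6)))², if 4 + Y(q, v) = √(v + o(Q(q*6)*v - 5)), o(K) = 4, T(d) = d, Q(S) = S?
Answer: (988 + √10)² ≈ 9.8240e+5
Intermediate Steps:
Y(q, v) = -4 + √(4 + v) (Y(q, v) = -4 + √(v + 4) = -4 + √(4 + v))
(992 + Y(27, T(6)))² = (992 + (-4 + √(4 + 6)))² = (992 + (-4 + √10))² = (988 + √10)²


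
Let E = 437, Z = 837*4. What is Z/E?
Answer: 3348/437 ≈ 7.6613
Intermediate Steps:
Z = 3348
Z/E = 3348/437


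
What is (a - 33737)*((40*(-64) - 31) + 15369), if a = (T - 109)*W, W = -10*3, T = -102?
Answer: -350206646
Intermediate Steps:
W = -30
a = 6330 (a = (-102 - 109)*(-30) = -211*(-30) = 6330)
(a - 33737)*((40*(-64) - 31) + 15369) = (6330 - 33737)*((40*(-64) - 31) + 15369) = -27407*((-2560 - 31) + 15369) = -27407*(-2591 + 15369) = -27407*12778 = -350206646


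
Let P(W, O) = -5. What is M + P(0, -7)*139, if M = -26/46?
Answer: -15998/23 ≈ -695.57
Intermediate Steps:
M = -13/23 (M = -26*1/46 = -13/23 ≈ -0.56522)
M + P(0, -7)*139 = -13/23 - 5*139 = -13/23 - 695 = -15998/23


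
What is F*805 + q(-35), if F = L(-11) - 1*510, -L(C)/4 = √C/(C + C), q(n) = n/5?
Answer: -410557 + 1610*I*√11/11 ≈ -4.1056e+5 + 485.43*I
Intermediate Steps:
q(n) = n/5 (q(n) = n*(⅕) = n/5)
L(C) = -2/√C (L(C) = -4*√C/(C + C) = -4*√C/(2*C) = -4*1/(2*C)*√C = -2/√C)
F = -510 + 2*I*√11/11 (F = -(-2)*I*√11/11 - 1*510 = -(-2)*I*√11/11 - 510 = 2*I*√11/11 - 510 = -510 + 2*I*√11/11 ≈ -510.0 + 0.60302*I)
F*805 + q(-35) = (-510 + 2*I*√11/11)*805 + (⅕)*(-35) = (-410550 + 1610*I*√11/11) - 7 = -410557 + 1610*I*√11/11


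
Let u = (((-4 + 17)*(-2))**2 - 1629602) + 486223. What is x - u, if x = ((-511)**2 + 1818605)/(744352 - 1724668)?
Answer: 186701325737/163386 ≈ 1.1427e+6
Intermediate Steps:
x = -346621/163386 (x = (261121 + 1818605)/(-980316) = 2079726*(-1/980316) = -346621/163386 ≈ -2.1215)
u = -1142703 (u = ((13*(-2))**2 - 1629602) + 486223 = ((-26)**2 - 1629602) + 486223 = (676 - 1629602) + 486223 = -1628926 + 486223 = -1142703)
x - u = -346621/163386 - 1*(-1142703) = -346621/163386 + 1142703 = 186701325737/163386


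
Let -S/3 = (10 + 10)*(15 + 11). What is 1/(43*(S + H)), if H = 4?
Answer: -1/66908 ≈ -1.4946e-5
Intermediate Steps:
S = -1560 (S = -3*(10 + 10)*(15 + 11) = -60*26 = -3*520 = -1560)
1/(43*(S + H)) = 1/(43*(-1560 + 4)) = 1/(43*(-1556)) = 1/(-66908) = -1/66908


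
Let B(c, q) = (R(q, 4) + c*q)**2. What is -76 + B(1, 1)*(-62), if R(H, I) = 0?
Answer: -138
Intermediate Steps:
B(c, q) = c**2*q**2 (B(c, q) = (0 + c*q)**2 = (c*q)**2 = c**2*q**2)
-76 + B(1, 1)*(-62) = -76 + (1**2*1**2)*(-62) = -76 + (1*1)*(-62) = -76 + 1*(-62) = -76 - 62 = -138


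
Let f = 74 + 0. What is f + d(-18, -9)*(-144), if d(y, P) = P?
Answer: 1370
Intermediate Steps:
f = 74
f + d(-18, -9)*(-144) = 74 - 9*(-144) = 74 + 1296 = 1370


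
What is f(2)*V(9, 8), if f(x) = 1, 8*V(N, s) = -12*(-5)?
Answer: 15/2 ≈ 7.5000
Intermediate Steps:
V(N, s) = 15/2 (V(N, s) = (-12*(-5))/8 = (⅛)*60 = 15/2)
f(2)*V(9, 8) = 1*(15/2) = 15/2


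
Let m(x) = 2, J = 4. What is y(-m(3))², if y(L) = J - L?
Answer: 36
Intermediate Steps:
y(L) = 4 - L
y(-m(3))² = (4 - (-1)*2)² = (4 - 1*(-2))² = (4 + 2)² = 6² = 36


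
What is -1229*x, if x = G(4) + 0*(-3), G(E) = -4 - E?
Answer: 9832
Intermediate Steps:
x = -8 (x = (-4 - 1*4) + 0*(-3) = (-4 - 4) + 0 = -8 + 0 = -8)
-1229*x = -1229*(-8) = 9832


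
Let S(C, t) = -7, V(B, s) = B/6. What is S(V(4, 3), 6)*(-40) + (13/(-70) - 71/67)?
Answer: 1307359/4690 ≈ 278.75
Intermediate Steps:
V(B, s) = B/6 (V(B, s) = B*(⅙) = B/6)
S(V(4, 3), 6)*(-40) + (13/(-70) - 71/67) = -7*(-40) + (13/(-70) - 71/67) = 280 + (13*(-1/70) - 71*1/67) = 280 + (-13/70 - 71/67) = 280 - 5841/4690 = 1307359/4690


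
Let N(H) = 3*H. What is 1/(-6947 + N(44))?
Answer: -1/6815 ≈ -0.00014674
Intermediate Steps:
1/(-6947 + N(44)) = 1/(-6947 + 3*44) = 1/(-6947 + 132) = 1/(-6815) = -1/6815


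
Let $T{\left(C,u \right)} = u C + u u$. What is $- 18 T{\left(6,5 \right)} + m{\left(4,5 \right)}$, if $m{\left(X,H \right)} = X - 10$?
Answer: $-996$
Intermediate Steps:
$m{\left(X,H \right)} = -10 + X$ ($m{\left(X,H \right)} = X - 10 = -10 + X$)
$T{\left(C,u \right)} = u^{2} + C u$ ($T{\left(C,u \right)} = C u + u^{2} = u^{2} + C u$)
$- 18 T{\left(6,5 \right)} + m{\left(4,5 \right)} = - 18 \cdot 5 \left(6 + 5\right) + \left(-10 + 4\right) = - 18 \cdot 5 \cdot 11 - 6 = \left(-18\right) 55 - 6 = -990 - 6 = -996$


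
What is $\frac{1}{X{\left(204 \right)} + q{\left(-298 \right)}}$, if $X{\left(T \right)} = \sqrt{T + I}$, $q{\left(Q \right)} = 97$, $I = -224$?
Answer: $\frac{97}{9429} - \frac{2 i \sqrt{5}}{9429} \approx 0.010287 - 0.0004743 i$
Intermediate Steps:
$X{\left(T \right)} = \sqrt{-224 + T}$ ($X{\left(T \right)} = \sqrt{T - 224} = \sqrt{-224 + T}$)
$\frac{1}{X{\left(204 \right)} + q{\left(-298 \right)}} = \frac{1}{\sqrt{-224 + 204} + 97} = \frac{1}{\sqrt{-20} + 97} = \frac{1}{2 i \sqrt{5} + 97} = \frac{1}{97 + 2 i \sqrt{5}}$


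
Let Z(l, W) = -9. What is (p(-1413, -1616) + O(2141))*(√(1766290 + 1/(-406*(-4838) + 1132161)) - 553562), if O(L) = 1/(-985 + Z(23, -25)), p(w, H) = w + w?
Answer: 777490284145/497 - 8427135*√1881613986383042831/3077810666 ≈ 1.5606e+9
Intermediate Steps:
p(w, H) = 2*w
O(L) = -1/994 (O(L) = 1/(-985 - 9) = 1/(-994) = -1/994)
(p(-1413, -1616) + O(2141))*(√(1766290 + 1/(-406*(-4838) + 1132161)) - 553562) = (2*(-1413) - 1/994)*(√(1766290 + 1/(-406*(-4838) + 1132161)) - 553562) = (-2826 - 1/994)*(√(1766290 + 1/(1964228 + 1132161)) - 553562) = -2809045*(√(1766290 + 1/3096389) - 553562)/994 = -2809045*(√(5469120926811/3096389) - 553562)/994 = -2809045*(3*√1881613986383042831/3096389 - 553562)/994 = -2809045*(-553562 + 3*√1881613986383042831/3096389)/994 = 777490284145/497 - 8427135*√1881613986383042831/3077810666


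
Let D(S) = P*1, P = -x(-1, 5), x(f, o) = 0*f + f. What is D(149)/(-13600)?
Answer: -1/13600 ≈ -7.3529e-5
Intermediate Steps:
x(f, o) = f (x(f, o) = 0 + f = f)
P = 1 (P = -1*(-1) = 1)
D(S) = 1 (D(S) = 1*1 = 1)
D(149)/(-13600) = 1/(-13600) = 1*(-1/13600) = -1/13600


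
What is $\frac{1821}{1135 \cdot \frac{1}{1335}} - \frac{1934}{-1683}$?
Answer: $\frac{818725399}{382041} \approx 2143.0$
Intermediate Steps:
$\frac{1821}{1135 \cdot \frac{1}{1335}} - \frac{1934}{-1683} = \frac{1821}{1135 \cdot \frac{1}{1335}} - - \frac{1934}{1683} = \frac{1821}{\frac{227}{267}} + \frac{1934}{1683} = 1821 \cdot \frac{267}{227} + \frac{1934}{1683} = \frac{486207}{227} + \frac{1934}{1683} = \frac{818725399}{382041}$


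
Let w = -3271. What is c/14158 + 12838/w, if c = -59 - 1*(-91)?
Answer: -90827866/23155409 ≈ -3.9225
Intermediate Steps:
c = 32 (c = -59 + 91 = 32)
c/14158 + 12838/w = 32/14158 + 12838/(-3271) = 32*(1/14158) + 12838*(-1/3271) = 16/7079 - 12838/3271 = -90827866/23155409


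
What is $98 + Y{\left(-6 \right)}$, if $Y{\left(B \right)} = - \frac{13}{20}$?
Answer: $\frac{1947}{20} \approx 97.35$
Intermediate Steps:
$Y{\left(B \right)} = - \frac{13}{20}$ ($Y{\left(B \right)} = \left(-13\right) \frac{1}{20} = - \frac{13}{20}$)
$98 + Y{\left(-6 \right)} = 98 - \frac{13}{20} = \frac{1947}{20}$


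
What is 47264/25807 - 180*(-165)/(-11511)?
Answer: -24712444/33007153 ≈ -0.74870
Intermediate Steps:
47264/25807 - 180*(-165)/(-11511) = 47264*(1/25807) + 29700*(-1/11511) = 47264/25807 - 3300/1279 = -24712444/33007153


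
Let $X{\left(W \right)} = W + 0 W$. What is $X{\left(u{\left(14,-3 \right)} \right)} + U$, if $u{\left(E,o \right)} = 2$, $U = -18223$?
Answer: $-18221$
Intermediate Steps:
$X{\left(W \right)} = W$ ($X{\left(W \right)} = W + 0 = W$)
$X{\left(u{\left(14,-3 \right)} \right)} + U = 2 - 18223 = -18221$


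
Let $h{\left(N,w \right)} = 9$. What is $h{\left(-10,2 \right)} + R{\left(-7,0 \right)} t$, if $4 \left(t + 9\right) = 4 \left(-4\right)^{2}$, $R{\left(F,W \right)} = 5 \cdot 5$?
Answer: $184$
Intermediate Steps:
$R{\left(F,W \right)} = 25$
$t = 7$ ($t = -9 + \frac{4 \left(-4\right)^{2}}{4} = -9 + \frac{4 \cdot 16}{4} = -9 + \frac{1}{4} \cdot 64 = -9 + 16 = 7$)
$h{\left(-10,2 \right)} + R{\left(-7,0 \right)} t = 9 + 25 \cdot 7 = 9 + 175 = 184$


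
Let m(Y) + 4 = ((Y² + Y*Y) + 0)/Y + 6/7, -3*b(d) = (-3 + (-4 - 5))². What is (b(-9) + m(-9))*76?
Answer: -36784/7 ≈ -5254.9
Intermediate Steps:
b(d) = -48 (b(d) = -(-3 + (-4 - 5))²/3 = -(-3 - 9)²/3 = -⅓*(-12)² = -⅓*144 = -48)
m(Y) = -22/7 + 2*Y (m(Y) = -4 + (((Y² + Y*Y) + 0)/Y + 6/7) = -4 + (((Y² + Y²) + 0)/Y + 6*(⅐)) = -4 + ((2*Y² + 0)/Y + 6/7) = -4 + ((2*Y²)/Y + 6/7) = -4 + (2*Y + 6/7) = -4 + (6/7 + 2*Y) = -22/7 + 2*Y)
(b(-9) + m(-9))*76 = (-48 + (-22/7 + 2*(-9)))*76 = (-48 + (-22/7 - 18))*76 = (-48 - 148/7)*76 = -484/7*76 = -36784/7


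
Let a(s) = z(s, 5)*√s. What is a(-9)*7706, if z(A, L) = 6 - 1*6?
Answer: 0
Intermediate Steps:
z(A, L) = 0 (z(A, L) = 6 - 6 = 0)
a(s) = 0 (a(s) = 0*√s = 0)
a(-9)*7706 = 0*7706 = 0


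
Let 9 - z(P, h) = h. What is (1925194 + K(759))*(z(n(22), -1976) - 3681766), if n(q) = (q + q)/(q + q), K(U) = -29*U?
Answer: -7003296642923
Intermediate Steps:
n(q) = 1 (n(q) = (2*q)/((2*q)) = (2*q)*(1/(2*q)) = 1)
z(P, h) = 9 - h
(1925194 + K(759))*(z(n(22), -1976) - 3681766) = (1925194 - 29*759)*((9 - 1*(-1976)) - 3681766) = (1925194 - 22011)*((9 + 1976) - 3681766) = 1903183*(1985 - 3681766) = 1903183*(-3679781) = -7003296642923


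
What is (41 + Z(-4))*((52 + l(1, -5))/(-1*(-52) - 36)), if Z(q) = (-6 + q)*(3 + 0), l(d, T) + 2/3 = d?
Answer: 1727/48 ≈ 35.979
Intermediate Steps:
l(d, T) = -2/3 + d
Z(q) = -18 + 3*q (Z(q) = (-6 + q)*3 = -18 + 3*q)
(41 + Z(-4))*((52 + l(1, -5))/(-1*(-52) - 36)) = (41 + (-18 + 3*(-4)))*((52 + (-2/3 + 1))/(-1*(-52) - 36)) = (41 + (-18 - 12))*((52 + 1/3)/(52 - 36)) = (41 - 30)*((157/3)/16) = 11*((157/3)*(1/16)) = 11*(157/48) = 1727/48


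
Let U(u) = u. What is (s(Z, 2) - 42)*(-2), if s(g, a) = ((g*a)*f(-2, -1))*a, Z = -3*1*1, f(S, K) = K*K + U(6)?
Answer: 252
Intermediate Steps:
f(S, K) = 6 + K² (f(S, K) = K*K + 6 = K² + 6 = 6 + K²)
Z = -3 (Z = -3*1 = -3)
s(g, a) = 7*g*a² (s(g, a) = ((g*a)*(6 + (-1)²))*a = ((a*g)*(6 + 1))*a = ((a*g)*7)*a = (7*a*g)*a = 7*g*a²)
(s(Z, 2) - 42)*(-2) = (7*(-3)*2² - 42)*(-2) = (7*(-3)*4 - 42)*(-2) = (-84 - 42)*(-2) = -126*(-2) = 252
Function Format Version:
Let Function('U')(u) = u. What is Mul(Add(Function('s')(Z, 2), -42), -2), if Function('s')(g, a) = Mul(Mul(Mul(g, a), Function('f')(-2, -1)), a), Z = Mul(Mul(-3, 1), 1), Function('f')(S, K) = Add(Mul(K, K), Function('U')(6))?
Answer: 252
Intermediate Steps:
Function('f')(S, K) = Add(6, Pow(K, 2)) (Function('f')(S, K) = Add(Mul(K, K), 6) = Add(Pow(K, 2), 6) = Add(6, Pow(K, 2)))
Z = -3 (Z = Mul(-3, 1) = -3)
Function('s')(g, a) = Mul(7, g, Pow(a, 2)) (Function('s')(g, a) = Mul(Mul(Mul(g, a), Add(6, Pow(-1, 2))), a) = Mul(Mul(Mul(a, g), Add(6, 1)), a) = Mul(Mul(Mul(a, g), 7), a) = Mul(Mul(7, a, g), a) = Mul(7, g, Pow(a, 2)))
Mul(Add(Function('s')(Z, 2), -42), -2) = Mul(Add(Mul(7, -3, Pow(2, 2)), -42), -2) = Mul(Add(Mul(7, -3, 4), -42), -2) = Mul(Add(-84, -42), -2) = Mul(-126, -2) = 252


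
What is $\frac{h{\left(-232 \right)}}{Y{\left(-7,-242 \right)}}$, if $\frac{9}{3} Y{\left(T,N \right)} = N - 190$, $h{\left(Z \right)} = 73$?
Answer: $- \frac{73}{144} \approx -0.50694$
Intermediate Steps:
$Y{\left(T,N \right)} = - \frac{190}{3} + \frac{N}{3}$ ($Y{\left(T,N \right)} = \frac{N - 190}{3} = \frac{-190 + N}{3} = - \frac{190}{3} + \frac{N}{3}$)
$\frac{h{\left(-232 \right)}}{Y{\left(-7,-242 \right)}} = \frac{73}{- \frac{190}{3} + \frac{1}{3} \left(-242\right)} = \frac{73}{- \frac{190}{3} - \frac{242}{3}} = \frac{73}{-144} = 73 \left(- \frac{1}{144}\right) = - \frac{73}{144}$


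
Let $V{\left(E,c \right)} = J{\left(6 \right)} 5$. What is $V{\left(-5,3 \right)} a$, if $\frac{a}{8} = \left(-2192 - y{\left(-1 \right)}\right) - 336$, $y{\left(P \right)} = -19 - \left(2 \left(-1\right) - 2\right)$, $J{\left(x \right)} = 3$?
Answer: $-301560$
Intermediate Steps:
$y{\left(P \right)} = -15$ ($y{\left(P \right)} = -19 - \left(-2 - 2\right) = -19 - -4 = -19 + 4 = -15$)
$V{\left(E,c \right)} = 15$ ($V{\left(E,c \right)} = 3 \cdot 5 = 15$)
$a = -20104$ ($a = 8 \left(\left(-2192 - -15\right) - 336\right) = 8 \left(\left(-2192 + 15\right) - 336\right) = 8 \left(-2177 - 336\right) = 8 \left(-2513\right) = -20104$)
$V{\left(-5,3 \right)} a = 15 \left(-20104\right) = -301560$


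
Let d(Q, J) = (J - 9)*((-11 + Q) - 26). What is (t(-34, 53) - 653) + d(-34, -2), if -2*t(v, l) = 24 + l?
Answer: 179/2 ≈ 89.500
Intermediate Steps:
t(v, l) = -12 - l/2 (t(v, l) = -(24 + l)/2 = -12 - l/2)
d(Q, J) = (-37 + Q)*(-9 + J) (d(Q, J) = (-9 + J)*(-37 + Q) = (-37 + Q)*(-9 + J))
(t(-34, 53) - 653) + d(-34, -2) = ((-12 - 1/2*53) - 653) + (333 - 37*(-2) - 9*(-34) - 2*(-34)) = ((-12 - 53/2) - 653) + (333 + 74 + 306 + 68) = (-77/2 - 653) + 781 = -1383/2 + 781 = 179/2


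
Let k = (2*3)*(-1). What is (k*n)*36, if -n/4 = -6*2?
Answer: -10368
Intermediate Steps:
k = -6 (k = 6*(-1) = -6)
n = 48 (n = -(-24)*2 = -4*(-12) = 48)
(k*n)*36 = -6*48*36 = -288*36 = -10368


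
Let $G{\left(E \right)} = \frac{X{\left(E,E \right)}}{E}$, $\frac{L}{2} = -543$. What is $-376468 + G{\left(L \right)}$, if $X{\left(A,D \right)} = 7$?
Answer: $- \frac{408844255}{1086} \approx -3.7647 \cdot 10^{5}$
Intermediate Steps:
$L = -1086$ ($L = 2 \left(-543\right) = -1086$)
$G{\left(E \right)} = \frac{7}{E}$
$-376468 + G{\left(L \right)} = -376468 + \frac{7}{-1086} = -376468 + 7 \left(- \frac{1}{1086}\right) = -376468 - \frac{7}{1086} = - \frac{408844255}{1086}$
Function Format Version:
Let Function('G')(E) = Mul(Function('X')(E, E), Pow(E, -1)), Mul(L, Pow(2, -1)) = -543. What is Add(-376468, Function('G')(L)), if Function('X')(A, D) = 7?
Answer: Rational(-408844255, 1086) ≈ -3.7647e+5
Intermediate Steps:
L = -1086 (L = Mul(2, -543) = -1086)
Function('G')(E) = Mul(7, Pow(E, -1))
Add(-376468, Function('G')(L)) = Add(-376468, Mul(7, Pow(-1086, -1))) = Add(-376468, Mul(7, Rational(-1, 1086))) = Add(-376468, Rational(-7, 1086)) = Rational(-408844255, 1086)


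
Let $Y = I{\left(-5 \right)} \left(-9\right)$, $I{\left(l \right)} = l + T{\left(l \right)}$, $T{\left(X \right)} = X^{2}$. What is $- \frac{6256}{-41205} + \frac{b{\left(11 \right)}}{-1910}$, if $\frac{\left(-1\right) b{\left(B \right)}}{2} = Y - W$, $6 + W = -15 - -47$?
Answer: $- \frac{100550}{1574031} \approx -0.063881$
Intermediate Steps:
$I{\left(l \right)} = l + l^{2}$
$W = 26$ ($W = -6 - -32 = -6 + \left(-15 + 47\right) = -6 + 32 = 26$)
$Y = -180$ ($Y = - 5 \left(1 - 5\right) \left(-9\right) = \left(-5\right) \left(-4\right) \left(-9\right) = 20 \left(-9\right) = -180$)
$b{\left(B \right)} = 412$ ($b{\left(B \right)} = - 2 \left(-180 - 26\right) = \left(-2\right) \left(-206\right) = 412$)
$- \frac{6256}{-41205} + \frac{b{\left(11 \right)}}{-1910} = - \frac{6256}{-41205} + \frac{412}{-1910} = \left(-6256\right) \left(- \frac{1}{41205}\right) + 412 \left(- \frac{1}{1910}\right) = \frac{6256}{41205} - \frac{206}{955} = - \frac{100550}{1574031}$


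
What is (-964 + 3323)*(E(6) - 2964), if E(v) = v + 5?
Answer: -6966127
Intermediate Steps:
E(v) = 5 + v
(-964 + 3323)*(E(6) - 2964) = (-964 + 3323)*((5 + 6) - 2964) = 2359*(11 - 2964) = 2359*(-2953) = -6966127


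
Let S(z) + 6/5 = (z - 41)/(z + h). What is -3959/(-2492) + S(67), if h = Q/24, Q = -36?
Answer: 1282353/1632260 ≈ 0.78563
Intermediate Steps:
h = -3/2 (h = -36/24 = -36*1/24 = -3/2 ≈ -1.5000)
S(z) = -6/5 + (-41 + z)/(-3/2 + z) (S(z) = -6/5 + (z - 41)/(z - 3/2) = -6/5 + (-41 + z)/(-3/2 + z))
-3959/(-2492) + S(67) = -3959/(-2492) + 2*(-196 - 1*67)/(5*(-3 + 2*67)) = -3959*(-1/2492) + 2*(-196 - 67)/(5*(-3 + 134)) = 3959/2492 + (⅖)*(-263)/131 = 3959/2492 + (⅖)*(1/131)*(-263) = 3959/2492 - 526/655 = 1282353/1632260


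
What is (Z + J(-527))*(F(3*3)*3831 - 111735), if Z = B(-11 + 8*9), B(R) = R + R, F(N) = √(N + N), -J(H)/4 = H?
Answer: -249169050 + 25629390*√2 ≈ -2.1292e+8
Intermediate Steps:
J(H) = -4*H
F(N) = √2*√N (F(N) = √(2*N) = √2*√N)
B(R) = 2*R
Z = 122 (Z = 2*(-11 + 8*9) = 2*(-11 + 72) = 2*61 = 122)
(Z + J(-527))*(F(3*3)*3831 - 111735) = (122 - 4*(-527))*((√2*√(3*3))*3831 - 111735) = (122 + 2108)*((√2*√9)*3831 - 111735) = 2230*((√2*3)*3831 - 111735) = 2230*((3*√2)*3831 - 111735) = 2230*(11493*√2 - 111735) = 2230*(-111735 + 11493*√2) = -249169050 + 25629390*√2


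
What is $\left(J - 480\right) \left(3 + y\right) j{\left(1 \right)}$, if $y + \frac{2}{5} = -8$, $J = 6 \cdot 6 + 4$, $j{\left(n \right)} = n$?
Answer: $2376$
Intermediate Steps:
$J = 40$ ($J = 36 + 4 = 40$)
$y = - \frac{42}{5}$ ($y = - \frac{2}{5} - 8 = - \frac{42}{5} \approx -8.4$)
$\left(J - 480\right) \left(3 + y\right) j{\left(1 \right)} = \left(40 - 480\right) \left(3 - \frac{42}{5}\right) 1 = - 440 \left(\left(- \frac{27}{5}\right) 1\right) = \left(-440\right) \left(- \frac{27}{5}\right) = 2376$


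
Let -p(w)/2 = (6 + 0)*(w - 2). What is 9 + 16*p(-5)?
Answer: 1353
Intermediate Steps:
p(w) = 24 - 12*w (p(w) = -2*(6 + 0)*(w - 2) = -12*(-2 + w) = -2*(-12 + 6*w) = 24 - 12*w)
9 + 16*p(-5) = 9 + 16*(24 - 12*(-5)) = 9 + 16*(24 + 60) = 9 + 16*84 = 9 + 1344 = 1353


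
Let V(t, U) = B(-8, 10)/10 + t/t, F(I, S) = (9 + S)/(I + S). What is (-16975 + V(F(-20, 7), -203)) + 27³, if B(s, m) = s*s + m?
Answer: 13582/5 ≈ 2716.4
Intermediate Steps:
F(I, S) = (9 + S)/(I + S)
B(s, m) = m + s² (B(s, m) = s² + m = m + s²)
V(t, U) = 42/5 (V(t, U) = (10 + (-8)²)/10 + t/t = (10 + 64)*(⅒) + 1 = 74*(⅒) + 1 = 37/5 + 1 = 42/5)
(-16975 + V(F(-20, 7), -203)) + 27³ = (-16975 + 42/5) + 27³ = -84833/5 + 19683 = 13582/5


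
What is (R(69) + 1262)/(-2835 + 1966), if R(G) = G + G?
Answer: -1400/869 ≈ -1.6110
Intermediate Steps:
R(G) = 2*G
(R(69) + 1262)/(-2835 + 1966) = (2*69 + 1262)/(-2835 + 1966) = (138 + 1262)/(-869) = 1400*(-1/869) = -1400/869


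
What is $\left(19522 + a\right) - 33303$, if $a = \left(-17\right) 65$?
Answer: $-14886$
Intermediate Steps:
$a = -1105$
$\left(19522 + a\right) - 33303 = \left(19522 - 1105\right) - 33303 = 18417 - 33303 = -14886$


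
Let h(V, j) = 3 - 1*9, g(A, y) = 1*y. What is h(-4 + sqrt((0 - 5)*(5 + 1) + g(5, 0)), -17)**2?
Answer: 36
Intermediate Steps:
g(A, y) = y
h(V, j) = -6 (h(V, j) = 3 - 9 = -6)
h(-4 + sqrt((0 - 5)*(5 + 1) + g(5, 0)), -17)**2 = (-6)**2 = 36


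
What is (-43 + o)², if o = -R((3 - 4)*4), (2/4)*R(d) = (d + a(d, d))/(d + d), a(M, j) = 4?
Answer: 1849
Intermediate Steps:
R(d) = (4 + d)/d (R(d) = 2*((d + 4)/(d + d)) = 2*((4 + d)/((2*d))) = 2*((4 + d)*(1/(2*d))) = 2*((4 + d)/(2*d)) = (4 + d)/d)
o = 0 (o = -(4 + (3 - 4)*4)/((3 - 4)*4) = -(4 - 1*4)/((-1*4)) = -(4 - 4)/(-4) = -(-1)*0/4 = -1*0 = 0)
(-43 + o)² = (-43 + 0)² = (-43)² = 1849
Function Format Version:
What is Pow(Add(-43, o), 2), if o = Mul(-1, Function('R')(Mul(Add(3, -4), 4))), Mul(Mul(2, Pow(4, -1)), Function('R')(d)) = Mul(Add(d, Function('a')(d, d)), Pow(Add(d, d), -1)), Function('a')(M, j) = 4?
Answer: 1849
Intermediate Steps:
Function('R')(d) = Mul(Pow(d, -1), Add(4, d)) (Function('R')(d) = Mul(2, Mul(Add(d, 4), Pow(Add(d, d), -1))) = Mul(2, Mul(Add(4, d), Pow(Mul(2, d), -1))) = Mul(2, Mul(Add(4, d), Mul(Rational(1, 2), Pow(d, -1)))) = Mul(2, Mul(Rational(1, 2), Pow(d, -1), Add(4, d))) = Mul(Pow(d, -1), Add(4, d)))
o = 0 (o = Mul(-1, Mul(Pow(Mul(Add(3, -4), 4), -1), Add(4, Mul(Add(3, -4), 4)))) = Mul(-1, Mul(Pow(Mul(-1, 4), -1), Add(4, Mul(-1, 4)))) = Mul(-1, Mul(Pow(-4, -1), Add(4, -4))) = Mul(-1, Mul(Rational(-1, 4), 0)) = Mul(-1, 0) = 0)
Pow(Add(-43, o), 2) = Pow(Add(-43, 0), 2) = Pow(-43, 2) = 1849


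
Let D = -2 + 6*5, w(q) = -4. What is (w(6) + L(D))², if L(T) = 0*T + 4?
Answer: 0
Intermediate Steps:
D = 28 (D = -2 + 30 = 28)
L(T) = 4 (L(T) = 0 + 4 = 4)
(w(6) + L(D))² = (-4 + 4)² = 0² = 0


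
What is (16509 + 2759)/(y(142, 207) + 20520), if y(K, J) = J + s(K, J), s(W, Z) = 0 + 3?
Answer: 9634/10365 ≈ 0.92947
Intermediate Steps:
s(W, Z) = 3
y(K, J) = 3 + J (y(K, J) = J + 3 = 3 + J)
(16509 + 2759)/(y(142, 207) + 20520) = (16509 + 2759)/((3 + 207) + 20520) = 19268/(210 + 20520) = 19268/20730 = 19268*(1/20730) = 9634/10365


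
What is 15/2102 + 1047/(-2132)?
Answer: -1084407/2240732 ≈ -0.48395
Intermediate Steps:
15/2102 + 1047/(-2132) = 15*(1/2102) + 1047*(-1/2132) = 15/2102 - 1047/2132 = -1084407/2240732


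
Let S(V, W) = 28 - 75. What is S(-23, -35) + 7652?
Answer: 7605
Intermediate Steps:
S(V, W) = -47
S(-23, -35) + 7652 = -47 + 7652 = 7605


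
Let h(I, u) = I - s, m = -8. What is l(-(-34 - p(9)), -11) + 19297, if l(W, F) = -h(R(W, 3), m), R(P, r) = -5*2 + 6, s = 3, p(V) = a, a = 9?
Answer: 19304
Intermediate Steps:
p(V) = 9
R(P, r) = -4 (R(P, r) = -10 + 6 = -4)
h(I, u) = -3 + I (h(I, u) = I - 1*3 = I - 3 = -3 + I)
l(W, F) = 7 (l(W, F) = -(-3 - 4) = -1*(-7) = 7)
l(-(-34 - p(9)), -11) + 19297 = 7 + 19297 = 19304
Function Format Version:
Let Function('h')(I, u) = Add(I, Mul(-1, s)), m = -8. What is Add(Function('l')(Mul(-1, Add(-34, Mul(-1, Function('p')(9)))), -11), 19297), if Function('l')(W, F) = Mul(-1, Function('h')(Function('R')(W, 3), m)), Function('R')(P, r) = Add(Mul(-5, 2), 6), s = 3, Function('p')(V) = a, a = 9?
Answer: 19304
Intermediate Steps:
Function('p')(V) = 9
Function('R')(P, r) = -4 (Function('R')(P, r) = Add(-10, 6) = -4)
Function('h')(I, u) = Add(-3, I) (Function('h')(I, u) = Add(I, Mul(-1, 3)) = Add(I, -3) = Add(-3, I))
Function('l')(W, F) = 7 (Function('l')(W, F) = Mul(-1, Add(-3, -4)) = Mul(-1, -7) = 7)
Add(Function('l')(Mul(-1, Add(-34, Mul(-1, Function('p')(9)))), -11), 19297) = Add(7, 19297) = 19304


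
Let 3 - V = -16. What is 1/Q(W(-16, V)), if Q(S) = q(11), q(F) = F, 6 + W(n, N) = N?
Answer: 1/11 ≈ 0.090909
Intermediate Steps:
V = 19 (V = 3 - 1*(-16) = 3 + 16 = 19)
W(n, N) = -6 + N
Q(S) = 11
1/Q(W(-16, V)) = 1/11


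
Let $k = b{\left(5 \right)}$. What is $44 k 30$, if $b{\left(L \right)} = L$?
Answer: $6600$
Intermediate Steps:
$k = 5$
$44 k 30 = 44 \cdot 5 \cdot 30 = 220 \cdot 30 = 6600$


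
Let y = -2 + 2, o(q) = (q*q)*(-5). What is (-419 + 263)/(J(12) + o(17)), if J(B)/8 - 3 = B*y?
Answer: 156/1421 ≈ 0.10978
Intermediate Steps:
o(q) = -5*q² (o(q) = q²*(-5) = -5*q²)
y = 0
J(B) = 24 (J(B) = 24 + 8*(B*0) = 24 + 8*0 = 24 + 0 = 24)
(-419 + 263)/(J(12) + o(17)) = (-419 + 263)/(24 - 5*17²) = -156/(24 - 5*289) = -156/(24 - 1445) = -156/(-1421) = -156*(-1/1421) = 156/1421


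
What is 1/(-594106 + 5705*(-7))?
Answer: -1/634041 ≈ -1.5772e-6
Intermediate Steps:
1/(-594106 + 5705*(-7)) = 1/(-594106 - 39935) = 1/(-634041) = -1/634041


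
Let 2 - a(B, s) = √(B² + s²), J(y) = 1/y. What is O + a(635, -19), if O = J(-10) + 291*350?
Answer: 1018519/10 - √403586 ≈ 1.0122e+5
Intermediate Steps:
a(B, s) = 2 - √(B² + s²)
O = 1018499/10 (O = 1/(-10) + 291*350 = -⅒ + 101850 = 1018499/10 ≈ 1.0185e+5)
O + a(635, -19) = 1018499/10 + (2 - √(635² + (-19)²)) = 1018499/10 + (2 - √(403225 + 361)) = 1018499/10 + (2 - √403586) = 1018519/10 - √403586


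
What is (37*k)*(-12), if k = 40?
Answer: -17760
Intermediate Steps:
(37*k)*(-12) = (37*40)*(-12) = 1480*(-12) = -17760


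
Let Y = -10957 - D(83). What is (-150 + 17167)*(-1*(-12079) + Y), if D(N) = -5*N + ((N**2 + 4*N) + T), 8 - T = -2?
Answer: -96894798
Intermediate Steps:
T = 10 (T = 8 - 1*(-2) = 8 + 2 = 10)
D(N) = 10 + N**2 - N (D(N) = -5*N + ((N**2 + 4*N) + 10) = -5*N + (10 + N**2 + 4*N) = 10 + N**2 - N)
Y = -17773 (Y = -10957 - (10 + 83**2 - 1*83) = -10957 - (10 + 6889 - 83) = -10957 - 1*6816 = -10957 - 6816 = -17773)
(-150 + 17167)*(-1*(-12079) + Y) = (-150 + 17167)*(-1*(-12079) - 17773) = 17017*(12079 - 17773) = 17017*(-5694) = -96894798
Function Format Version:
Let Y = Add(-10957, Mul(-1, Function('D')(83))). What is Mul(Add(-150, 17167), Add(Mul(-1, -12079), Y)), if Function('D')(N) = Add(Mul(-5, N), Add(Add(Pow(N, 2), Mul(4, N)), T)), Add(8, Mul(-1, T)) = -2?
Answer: -96894798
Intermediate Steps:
T = 10 (T = Add(8, Mul(-1, -2)) = Add(8, 2) = 10)
Function('D')(N) = Add(10, Pow(N, 2), Mul(-1, N)) (Function('D')(N) = Add(Mul(-5, N), Add(Add(Pow(N, 2), Mul(4, N)), 10)) = Add(Mul(-5, N), Add(10, Pow(N, 2), Mul(4, N))) = Add(10, Pow(N, 2), Mul(-1, N)))
Y = -17773 (Y = Add(-10957, Mul(-1, Add(10, Pow(83, 2), Mul(-1, 83)))) = Add(-10957, Mul(-1, Add(10, 6889, -83))) = Add(-10957, Mul(-1, 6816)) = Add(-10957, -6816) = -17773)
Mul(Add(-150, 17167), Add(Mul(-1, -12079), Y)) = Mul(Add(-150, 17167), Add(Mul(-1, -12079), -17773)) = Mul(17017, Add(12079, -17773)) = Mul(17017, -5694) = -96894798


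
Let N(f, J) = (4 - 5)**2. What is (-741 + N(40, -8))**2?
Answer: 547600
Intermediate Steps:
N(f, J) = 1 (N(f, J) = (-1)**2 = 1)
(-741 + N(40, -8))**2 = (-741 + 1)**2 = (-740)**2 = 547600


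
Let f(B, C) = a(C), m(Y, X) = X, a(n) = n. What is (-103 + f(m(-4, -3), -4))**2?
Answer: 11449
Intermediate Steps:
f(B, C) = C
(-103 + f(m(-4, -3), -4))**2 = (-103 - 4)**2 = (-107)**2 = 11449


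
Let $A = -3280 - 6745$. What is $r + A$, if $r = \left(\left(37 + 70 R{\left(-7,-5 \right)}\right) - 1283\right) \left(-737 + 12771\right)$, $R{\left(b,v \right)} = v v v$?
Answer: $-120301889$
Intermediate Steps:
$R{\left(b,v \right)} = v^{3}$ ($R{\left(b,v \right)} = v^{2} v = v^{3}$)
$A = -10025$ ($A = -3280 - 6745 = -10025$)
$r = -120291864$ ($r = \left(\left(37 + 70 \left(-5\right)^{3}\right) - 1283\right) \left(-737 + 12771\right) = \left(\left(37 + 70 \left(-125\right)\right) - 1283\right) 12034 = \left(\left(37 - 8750\right) - 1283\right) 12034 = \left(-8713 - 1283\right) 12034 = \left(-9996\right) 12034 = -120291864$)
$r + A = -120291864 - 10025 = -120301889$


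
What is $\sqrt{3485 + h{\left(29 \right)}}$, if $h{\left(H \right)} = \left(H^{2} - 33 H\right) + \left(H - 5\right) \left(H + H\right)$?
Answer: $69$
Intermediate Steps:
$h{\left(H \right)} = H^{2} - 33 H + 2 H \left(-5 + H\right)$ ($h{\left(H \right)} = \left(H^{2} - 33 H\right) + \left(-5 + H\right) 2 H = \left(H^{2} - 33 H\right) + 2 H \left(-5 + H\right) = H^{2} - 33 H + 2 H \left(-5 + H\right)$)
$\sqrt{3485 + h{\left(29 \right)}} = \sqrt{3485 + 29 \left(-43 + 3 \cdot 29\right)} = \sqrt{3485 + 29 \left(-43 + 87\right)} = \sqrt{3485 + 29 \cdot 44} = \sqrt{3485 + 1276} = \sqrt{4761} = 69$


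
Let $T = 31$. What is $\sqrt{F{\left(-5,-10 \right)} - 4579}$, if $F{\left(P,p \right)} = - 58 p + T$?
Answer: $8 i \sqrt{62} \approx 62.992 i$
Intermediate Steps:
$F{\left(P,p \right)} = 31 - 58 p$ ($F{\left(P,p \right)} = - 58 p + 31 = 31 - 58 p$)
$\sqrt{F{\left(-5,-10 \right)} - 4579} = \sqrt{\left(31 - -580\right) - 4579} = \sqrt{\left(31 + 580\right) - 4579} = \sqrt{611 - 4579} = \sqrt{-3968} = 8 i \sqrt{62}$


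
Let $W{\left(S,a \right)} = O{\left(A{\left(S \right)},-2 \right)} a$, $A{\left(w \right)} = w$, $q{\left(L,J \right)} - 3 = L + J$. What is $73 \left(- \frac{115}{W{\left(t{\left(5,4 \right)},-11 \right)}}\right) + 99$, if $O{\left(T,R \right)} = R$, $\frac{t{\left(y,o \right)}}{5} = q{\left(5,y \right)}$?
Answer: $- \frac{6217}{22} \approx -282.59$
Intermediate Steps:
$q{\left(L,J \right)} = 3 + J + L$ ($q{\left(L,J \right)} = 3 + \left(L + J\right) = 3 + \left(J + L\right) = 3 + J + L$)
$t{\left(y,o \right)} = 40 + 5 y$ ($t{\left(y,o \right)} = 5 \left(3 + y + 5\right) = 5 \left(8 + y\right) = 40 + 5 y$)
$W{\left(S,a \right)} = - 2 a$
$73 \left(- \frac{115}{W{\left(t{\left(5,4 \right)},-11 \right)}}\right) + 99 = 73 \left(- \frac{115}{\left(-2\right) \left(-11\right)}\right) + 99 = 73 \left(- \frac{115}{22}\right) + 99 = - \frac{8395}{22} + 99 = - \frac{6217}{22}$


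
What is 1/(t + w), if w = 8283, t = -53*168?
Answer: -1/621 ≈ -0.0016103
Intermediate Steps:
t = -8904
1/(t + w) = 1/(-8904 + 8283) = 1/(-621) = -1/621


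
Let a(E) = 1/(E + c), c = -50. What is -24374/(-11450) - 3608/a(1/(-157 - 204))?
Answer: 372862245307/2066725 ≈ 1.8041e+5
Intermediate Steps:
a(E) = 1/(-50 + E) (a(E) = 1/(E - 50) = 1/(-50 + E))
-24374/(-11450) - 3608/a(1/(-157 - 204)) = -24374/(-11450) - (-180400 + 3608/(-157 - 204)) = -24374*(-1/11450) - 3608/(1/(-50 + 1/(-361))) = 12187/5725 - 3608/(1/(-50 - 1/361)) = 12187/5725 - 3608/(1/(-18051/361)) = 12187/5725 - 3608/(-361/18051) = 12187/5725 - 3608*(-18051/361) = 12187/5725 + 65128008/361 = 372862245307/2066725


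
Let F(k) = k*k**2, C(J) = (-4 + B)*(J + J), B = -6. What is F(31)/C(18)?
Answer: -29791/360 ≈ -82.753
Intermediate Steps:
C(J) = -20*J (C(J) = (-4 - 6)*(J + J) = -20*J)
F(k) = k**3
F(31)/C(18) = 31**3/((-20*18)) = 29791/(-360) = 29791*(-1/360) = -29791/360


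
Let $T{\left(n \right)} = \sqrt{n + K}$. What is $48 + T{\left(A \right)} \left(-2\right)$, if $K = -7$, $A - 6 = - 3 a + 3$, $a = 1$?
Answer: $48 - 2 i \approx 48.0 - 2.0 i$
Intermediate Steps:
$A = 6$ ($A = 6 + \left(\left(-3\right) 1 + 3\right) = 6 + \left(-3 + 3\right) = 6 + 0 = 6$)
$T{\left(n \right)} = \sqrt{-7 + n}$ ($T{\left(n \right)} = \sqrt{n - 7} = \sqrt{-7 + n}$)
$48 + T{\left(A \right)} \left(-2\right) = 48 + \sqrt{-7 + 6} \left(-2\right) = 48 + \sqrt{-1} \left(-2\right) = 48 + i \left(-2\right) = 48 - 2 i$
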